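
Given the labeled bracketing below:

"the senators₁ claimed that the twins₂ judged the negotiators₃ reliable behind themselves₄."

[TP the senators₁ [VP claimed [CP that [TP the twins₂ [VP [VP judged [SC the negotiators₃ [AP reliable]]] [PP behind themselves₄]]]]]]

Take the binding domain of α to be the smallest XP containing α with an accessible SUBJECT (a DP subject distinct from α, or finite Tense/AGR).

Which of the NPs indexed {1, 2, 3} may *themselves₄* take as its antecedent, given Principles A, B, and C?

*themselves* is an anaphor, so Principle A applies: it must be bound in its binding domain.
Binding domain of *themselves₄*: the embedded TP, whose subject is the twins₂.
*the senators₁* c-commands the anaphor but is outside its binding domain → cannot satisfy Principle A.
*the twins₂* c-commands the anaphor within its binding domain → licit binder.
*the negotiators₃* does not c-command the anaphor → cannot bind it.

{2}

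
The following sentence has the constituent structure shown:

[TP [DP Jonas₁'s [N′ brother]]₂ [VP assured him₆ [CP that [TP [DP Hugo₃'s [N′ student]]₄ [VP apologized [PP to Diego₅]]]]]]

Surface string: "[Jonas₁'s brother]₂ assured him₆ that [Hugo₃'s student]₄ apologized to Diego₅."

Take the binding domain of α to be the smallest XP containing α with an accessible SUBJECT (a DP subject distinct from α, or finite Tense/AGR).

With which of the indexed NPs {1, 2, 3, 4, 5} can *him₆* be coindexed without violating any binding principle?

*him* is a pronoun, so Principle B applies: it must be free in its binding domain.
Binding domain of *him₆*: the matrix TP, whose subject is [Jonas₁'s brother]₂.
*Jonas₁* and the pronoun do not c-command one another → neither Principle B nor Principle C is at stake; coindexation permitted.
*[Jonas₁'s brother]₂* c-commands the pronoun within its binding domain → coindexation would violate Principle B.
*Hugo₃*: the pronoun c-commands this R-expression → coindexation would violate Principle C on *Hugo₃*.
*[Hugo₃'s student]₄*: the pronoun c-commands this R-expression → coindexation would violate Principle C on *[Hugo₃'s student]₄*.
*Diego₅*: the pronoun c-commands this R-expression → coindexation would violate Principle C on *Diego₅*.

{1}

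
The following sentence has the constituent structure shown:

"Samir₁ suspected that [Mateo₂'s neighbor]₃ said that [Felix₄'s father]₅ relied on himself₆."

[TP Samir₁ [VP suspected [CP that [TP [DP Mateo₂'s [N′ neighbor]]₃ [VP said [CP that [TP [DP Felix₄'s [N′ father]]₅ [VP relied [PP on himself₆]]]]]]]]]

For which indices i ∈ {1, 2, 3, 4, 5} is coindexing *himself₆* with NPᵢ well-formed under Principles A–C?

*himself* is an anaphor, so Principle A applies: it must be bound in its binding domain.
Binding domain of *himself₆*: the embedded TP, whose subject is [Felix₄'s father]₅.
*Samir₁* c-commands the anaphor but is outside its binding domain → cannot satisfy Principle A.
*Mateo₂* does not c-command the anaphor → cannot bind it.
*[Mateo₂'s neighbor]₃* c-commands the anaphor but is outside its binding domain → cannot satisfy Principle A.
*Felix₄* does not c-command the anaphor → cannot bind it.
*[Felix₄'s father]₅* c-commands the anaphor within its binding domain → licit binder.

{5}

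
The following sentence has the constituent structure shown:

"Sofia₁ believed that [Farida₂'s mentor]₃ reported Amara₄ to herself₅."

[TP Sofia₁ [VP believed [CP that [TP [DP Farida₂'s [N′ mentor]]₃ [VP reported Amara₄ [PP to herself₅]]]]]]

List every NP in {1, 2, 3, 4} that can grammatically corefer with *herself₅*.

{3, 4}

*herself* is an anaphor, so Principle A applies: it must be bound in its binding domain.
Binding domain of *herself₅*: the embedded TP, whose subject is [Farida₂'s mentor]₃.
*Sofia₁* c-commands the anaphor but is outside its binding domain → cannot satisfy Principle A.
*Farida₂* does not c-command the anaphor → cannot bind it.
*[Farida₂'s mentor]₃* c-commands the anaphor within its binding domain → licit binder.
*Amara₄* c-commands the anaphor within its binding domain → licit binder.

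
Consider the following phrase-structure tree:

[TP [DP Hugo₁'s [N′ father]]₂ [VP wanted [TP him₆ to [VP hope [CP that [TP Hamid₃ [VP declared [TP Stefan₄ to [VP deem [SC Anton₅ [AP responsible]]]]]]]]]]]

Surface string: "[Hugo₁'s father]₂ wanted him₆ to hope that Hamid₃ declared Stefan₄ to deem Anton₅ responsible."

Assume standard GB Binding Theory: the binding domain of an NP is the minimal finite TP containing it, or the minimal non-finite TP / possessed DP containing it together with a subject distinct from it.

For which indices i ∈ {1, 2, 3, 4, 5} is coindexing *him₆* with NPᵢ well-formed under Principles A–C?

*him* is a pronoun, so Principle B applies: it must be free in its binding domain.
Binding domain of *him₆*: the matrix TP, whose subject is [Hugo₁'s father]₂.
*Hugo₁* and the pronoun do not c-command one another → neither Principle B nor Principle C is at stake; coindexation permitted.
*[Hugo₁'s father]₂* c-commands the pronoun within its binding domain → coindexation would violate Principle B.
*Hamid₃*: the pronoun c-commands this R-expression → coindexation would violate Principle C on *Hamid₃*.
*Stefan₄*: the pronoun c-commands this R-expression → coindexation would violate Principle C on *Stefan₄*.
*Anton₅*: the pronoun c-commands this R-expression → coindexation would violate Principle C on *Anton₅*.

{1}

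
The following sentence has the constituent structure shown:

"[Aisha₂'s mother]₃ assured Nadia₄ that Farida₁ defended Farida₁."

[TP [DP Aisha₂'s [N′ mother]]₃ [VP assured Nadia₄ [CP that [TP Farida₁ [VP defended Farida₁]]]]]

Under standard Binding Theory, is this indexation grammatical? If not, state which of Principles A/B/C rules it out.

Principle C

The two coindexed NPs are *Farida₁* (the lower occurrence) and *Farida₁* (the higher occurrence).
*Farida₁* (the lower occurrence) is an R-expression. Principle C requires it to be free everywhere.
*Farida₁* (the higher occurrence) c-commands it and carries the same index.
The R-expression is bound → Principle C violation.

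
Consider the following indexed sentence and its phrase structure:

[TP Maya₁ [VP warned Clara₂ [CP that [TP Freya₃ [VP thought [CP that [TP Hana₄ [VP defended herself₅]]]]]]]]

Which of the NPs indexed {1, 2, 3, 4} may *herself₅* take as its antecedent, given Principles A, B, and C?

{4}

*herself* is an anaphor, so Principle A applies: it must be bound in its binding domain.
Binding domain of *herself₅*: the embedded TP, whose subject is Hana₄.
*Maya₁* c-commands the anaphor but is outside its binding domain → cannot satisfy Principle A.
*Clara₂* c-commands the anaphor but is outside its binding domain → cannot satisfy Principle A.
*Freya₃* c-commands the anaphor but is outside its binding domain → cannot satisfy Principle A.
*Hana₄* c-commands the anaphor within its binding domain → licit binder.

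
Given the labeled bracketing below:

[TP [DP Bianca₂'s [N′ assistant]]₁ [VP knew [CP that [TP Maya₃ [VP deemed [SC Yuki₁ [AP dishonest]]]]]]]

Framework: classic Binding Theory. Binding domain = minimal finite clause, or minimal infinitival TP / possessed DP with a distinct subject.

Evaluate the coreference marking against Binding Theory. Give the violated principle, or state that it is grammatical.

The two coindexed NPs are *[Bianca₂'s assistant]₁* and *Yuki₁*.
*Yuki₁* is an R-expression. Principle C requires it to be free everywhere.
*[Bianca₂'s assistant]₁* c-commands it and carries the same index.
The R-expression is bound → Principle C violation.

Principle C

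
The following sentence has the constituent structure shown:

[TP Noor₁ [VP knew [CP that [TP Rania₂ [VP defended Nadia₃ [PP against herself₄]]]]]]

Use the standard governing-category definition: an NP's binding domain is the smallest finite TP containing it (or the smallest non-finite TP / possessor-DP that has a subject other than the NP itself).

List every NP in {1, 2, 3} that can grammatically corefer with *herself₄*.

{2, 3}

*herself* is an anaphor, so Principle A applies: it must be bound in its binding domain.
Binding domain of *herself₄*: the embedded TP, whose subject is Rania₂.
*Noor₁* c-commands the anaphor but is outside its binding domain → cannot satisfy Principle A.
*Rania₂* c-commands the anaphor within its binding domain → licit binder.
*Nadia₃* c-commands the anaphor within its binding domain → licit binder.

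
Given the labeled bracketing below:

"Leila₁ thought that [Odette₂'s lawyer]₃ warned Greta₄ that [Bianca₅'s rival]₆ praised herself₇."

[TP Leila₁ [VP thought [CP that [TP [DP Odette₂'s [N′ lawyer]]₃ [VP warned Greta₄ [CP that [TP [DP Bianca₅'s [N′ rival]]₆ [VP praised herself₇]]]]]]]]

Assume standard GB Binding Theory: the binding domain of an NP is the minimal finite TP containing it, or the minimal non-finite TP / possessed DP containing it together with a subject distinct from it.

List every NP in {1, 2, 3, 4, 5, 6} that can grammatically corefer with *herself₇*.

{6}

*herself* is an anaphor, so Principle A applies: it must be bound in its binding domain.
Binding domain of *herself₇*: the embedded TP, whose subject is [Bianca₅'s rival]₆.
*Leila₁* c-commands the anaphor but is outside its binding domain → cannot satisfy Principle A.
*Odette₂* does not c-command the anaphor → cannot bind it.
*[Odette₂'s lawyer]₃* c-commands the anaphor but is outside its binding domain → cannot satisfy Principle A.
*Greta₄* c-commands the anaphor but is outside its binding domain → cannot satisfy Principle A.
*Bianca₅* does not c-command the anaphor → cannot bind it.
*[Bianca₅'s rival]₆* c-commands the anaphor within its binding domain → licit binder.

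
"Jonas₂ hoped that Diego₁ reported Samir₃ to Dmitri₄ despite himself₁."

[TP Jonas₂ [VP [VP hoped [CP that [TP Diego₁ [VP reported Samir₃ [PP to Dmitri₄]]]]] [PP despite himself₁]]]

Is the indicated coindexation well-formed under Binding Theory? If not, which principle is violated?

The two coindexed NPs are *Diego₁* and *himself₁*.
*himself₁* is an anaphor. Principle A requires it to be bound within its binding domain — the matrix TP, whose subject is Jonas₂.
Within that domain it is c-commanded by *Jonas₂*, which does not share its index.
*Diego₁* does not c-command the anaphor at all.
The anaphor is unbound in its domain → Principle A violation.

Principle A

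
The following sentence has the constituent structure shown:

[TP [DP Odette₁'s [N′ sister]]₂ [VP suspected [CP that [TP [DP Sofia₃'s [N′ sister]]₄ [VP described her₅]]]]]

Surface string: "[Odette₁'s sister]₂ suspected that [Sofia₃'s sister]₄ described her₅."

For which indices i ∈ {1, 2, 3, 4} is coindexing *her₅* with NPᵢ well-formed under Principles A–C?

{1, 2, 3}

*her* is a pronoun, so Principle B applies: it must be free in its binding domain.
Binding domain of *her₅*: the embedded TP, whose subject is [Sofia₃'s sister]₄.
*Odette₁* and the pronoun do not c-command one another → neither Principle B nor Principle C is at stake; coindexation permitted.
*[Odette₁'s sister]₂* c-commands the pronoun but from outside its binding domain, and is not c-commanded by it → coindexation permitted.
*Sofia₃* and the pronoun do not c-command one another → neither Principle B nor Principle C is at stake; coindexation permitted.
*[Sofia₃'s sister]₄* c-commands the pronoun within its binding domain → coindexation would violate Principle B.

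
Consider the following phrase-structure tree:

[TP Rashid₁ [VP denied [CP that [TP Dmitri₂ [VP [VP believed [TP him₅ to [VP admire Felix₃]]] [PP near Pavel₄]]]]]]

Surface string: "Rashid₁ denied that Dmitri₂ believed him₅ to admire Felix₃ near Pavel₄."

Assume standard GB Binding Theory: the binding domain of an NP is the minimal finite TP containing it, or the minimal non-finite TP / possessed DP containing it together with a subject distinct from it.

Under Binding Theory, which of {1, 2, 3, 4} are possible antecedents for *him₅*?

*him* is a pronoun, so Principle B applies: it must be free in its binding domain.
Binding domain of *him₅*: the embedded TP, whose subject is Dmitri₂.
*Rashid₁* c-commands the pronoun but from outside its binding domain, and is not c-commanded by it → coindexation permitted.
*Dmitri₂* c-commands the pronoun within its binding domain → coindexation would violate Principle B.
*Felix₃*: the pronoun c-commands this R-expression → coindexation would violate Principle C on *Felix₃*.
*Pavel₄* and the pronoun do not c-command one another → neither Principle B nor Principle C is at stake; coindexation permitted.

{1, 4}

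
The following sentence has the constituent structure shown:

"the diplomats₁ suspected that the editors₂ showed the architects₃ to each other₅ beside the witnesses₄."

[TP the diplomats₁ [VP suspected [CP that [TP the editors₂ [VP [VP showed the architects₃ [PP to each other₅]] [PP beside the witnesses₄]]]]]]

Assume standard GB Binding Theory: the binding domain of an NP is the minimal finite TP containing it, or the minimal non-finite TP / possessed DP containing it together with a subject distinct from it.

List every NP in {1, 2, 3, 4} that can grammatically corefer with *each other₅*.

*each other* is an anaphor, so Principle A applies: it must be bound in its binding domain.
Binding domain of *each other₅*: the embedded TP, whose subject is the editors₂.
*the diplomats₁* c-commands the anaphor but is outside its binding domain → cannot satisfy Principle A.
*the editors₂* c-commands the anaphor within its binding domain → licit binder.
*the architects₃* c-commands the anaphor within its binding domain → licit binder.
*the witnesses₄* does not c-command the anaphor → cannot bind it.

{2, 3}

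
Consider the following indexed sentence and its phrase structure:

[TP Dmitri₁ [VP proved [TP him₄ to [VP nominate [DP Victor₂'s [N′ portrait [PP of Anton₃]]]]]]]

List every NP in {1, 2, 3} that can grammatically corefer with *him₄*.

*him* is a pronoun, so Principle B applies: it must be free in its binding domain.
Binding domain of *him₄*: the matrix TP, whose subject is Dmitri₁.
*Dmitri₁* c-commands the pronoun within its binding domain → coindexation would violate Principle B.
*Victor₂*: the pronoun c-commands this R-expression → coindexation would violate Principle C on *Victor₂*.
*Anton₃*: the pronoun c-commands this R-expression → coindexation would violate Principle C on *Anton₃*.

none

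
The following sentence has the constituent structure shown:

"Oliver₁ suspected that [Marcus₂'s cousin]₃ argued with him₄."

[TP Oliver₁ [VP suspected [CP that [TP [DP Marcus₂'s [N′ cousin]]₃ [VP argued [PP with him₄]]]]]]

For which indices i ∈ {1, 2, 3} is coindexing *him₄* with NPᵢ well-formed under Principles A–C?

{1, 2}

*him* is a pronoun, so Principle B applies: it must be free in its binding domain.
Binding domain of *him₄*: the embedded TP, whose subject is [Marcus₂'s cousin]₃.
*Oliver₁* c-commands the pronoun but from outside its binding domain, and is not c-commanded by it → coindexation permitted.
*Marcus₂* and the pronoun do not c-command one another → neither Principle B nor Principle C is at stake; coindexation permitted.
*[Marcus₂'s cousin]₃* c-commands the pronoun within its binding domain → coindexation would violate Principle B.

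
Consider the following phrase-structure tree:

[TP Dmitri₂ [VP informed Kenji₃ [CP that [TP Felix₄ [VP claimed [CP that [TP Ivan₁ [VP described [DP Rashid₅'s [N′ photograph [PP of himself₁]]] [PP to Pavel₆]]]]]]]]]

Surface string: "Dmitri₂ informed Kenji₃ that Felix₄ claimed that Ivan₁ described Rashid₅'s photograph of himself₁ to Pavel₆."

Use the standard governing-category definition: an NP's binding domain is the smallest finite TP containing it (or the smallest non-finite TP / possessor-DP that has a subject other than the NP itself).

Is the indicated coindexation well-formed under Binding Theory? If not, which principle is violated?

Principle A

The two coindexed NPs are *Ivan₁* and *himself₁*.
*himself₁* is an anaphor. Principle A requires it to be bound within its binding domain — the possessed DP, whose subject is Rashid₅.
Within that domain it is c-commanded by *Rashid₅*, which does not share its index.
*Ivan₁* does c-command the anaphor, but from outside its binding domain.
The anaphor is unbound in its domain → Principle A violation.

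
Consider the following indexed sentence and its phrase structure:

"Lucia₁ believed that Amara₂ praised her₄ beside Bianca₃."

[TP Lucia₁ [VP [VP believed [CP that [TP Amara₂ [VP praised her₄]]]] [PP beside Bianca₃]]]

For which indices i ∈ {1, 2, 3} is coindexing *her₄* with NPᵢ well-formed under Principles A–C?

*her* is a pronoun, so Principle B applies: it must be free in its binding domain.
Binding domain of *her₄*: the embedded TP, whose subject is Amara₂.
*Lucia₁* c-commands the pronoun but from outside its binding domain, and is not c-commanded by it → coindexation permitted.
*Amara₂* c-commands the pronoun within its binding domain → coindexation would violate Principle B.
*Bianca₃* and the pronoun do not c-command one another → neither Principle B nor Principle C is at stake; coindexation permitted.

{1, 3}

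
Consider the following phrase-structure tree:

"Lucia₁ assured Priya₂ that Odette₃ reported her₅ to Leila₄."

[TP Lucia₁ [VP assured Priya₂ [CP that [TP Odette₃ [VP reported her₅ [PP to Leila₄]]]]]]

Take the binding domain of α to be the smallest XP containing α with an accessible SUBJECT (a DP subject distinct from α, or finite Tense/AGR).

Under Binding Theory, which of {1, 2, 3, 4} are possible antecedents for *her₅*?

{1, 2}

*her* is a pronoun, so Principle B applies: it must be free in its binding domain.
Binding domain of *her₅*: the embedded TP, whose subject is Odette₃.
*Lucia₁* c-commands the pronoun but from outside its binding domain, and is not c-commanded by it → coindexation permitted.
*Priya₂* c-commands the pronoun but from outside its binding domain, and is not c-commanded by it → coindexation permitted.
*Odette₃* c-commands the pronoun within its binding domain → coindexation would violate Principle B.
*Leila₄*: the pronoun c-commands this R-expression → coindexation would violate Principle C on *Leila₄*.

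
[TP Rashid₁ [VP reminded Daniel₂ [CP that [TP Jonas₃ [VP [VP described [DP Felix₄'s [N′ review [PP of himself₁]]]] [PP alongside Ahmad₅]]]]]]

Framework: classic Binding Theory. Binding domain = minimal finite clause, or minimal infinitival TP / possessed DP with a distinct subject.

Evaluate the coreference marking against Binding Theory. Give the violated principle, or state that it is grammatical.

The two coindexed NPs are *Rashid₁* and *himself₁*.
*himself₁* is an anaphor. Principle A requires it to be bound within its binding domain — the possessed DP, whose subject is Felix₄.
Within that domain it is c-commanded by *Felix₄*, which does not share its index.
*Rashid₁* does c-command the anaphor, but from outside its binding domain.
The anaphor is unbound in its domain → Principle A violation.

Principle A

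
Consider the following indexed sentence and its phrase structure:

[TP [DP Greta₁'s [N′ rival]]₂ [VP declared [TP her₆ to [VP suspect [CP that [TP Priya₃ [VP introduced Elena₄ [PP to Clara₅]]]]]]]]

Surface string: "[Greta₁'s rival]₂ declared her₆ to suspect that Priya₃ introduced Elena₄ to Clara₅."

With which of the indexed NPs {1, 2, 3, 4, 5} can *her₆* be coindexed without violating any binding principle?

*her* is a pronoun, so Principle B applies: it must be free in its binding domain.
Binding domain of *her₆*: the matrix TP, whose subject is [Greta₁'s rival]₂.
*Greta₁* and the pronoun do not c-command one another → neither Principle B nor Principle C is at stake; coindexation permitted.
*[Greta₁'s rival]₂* c-commands the pronoun within its binding domain → coindexation would violate Principle B.
*Priya₃*: the pronoun c-commands this R-expression → coindexation would violate Principle C on *Priya₃*.
*Elena₄*: the pronoun c-commands this R-expression → coindexation would violate Principle C on *Elena₄*.
*Clara₅*: the pronoun c-commands this R-expression → coindexation would violate Principle C on *Clara₅*.

{1}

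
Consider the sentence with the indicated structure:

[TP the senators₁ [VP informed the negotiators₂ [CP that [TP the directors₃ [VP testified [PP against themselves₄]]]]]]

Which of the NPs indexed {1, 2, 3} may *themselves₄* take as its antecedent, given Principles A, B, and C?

{3}

*themselves* is an anaphor, so Principle A applies: it must be bound in its binding domain.
Binding domain of *themselves₄*: the embedded TP, whose subject is the directors₃.
*the senators₁* c-commands the anaphor but is outside its binding domain → cannot satisfy Principle A.
*the negotiators₂* c-commands the anaphor but is outside its binding domain → cannot satisfy Principle A.
*the directors₃* c-commands the anaphor within its binding domain → licit binder.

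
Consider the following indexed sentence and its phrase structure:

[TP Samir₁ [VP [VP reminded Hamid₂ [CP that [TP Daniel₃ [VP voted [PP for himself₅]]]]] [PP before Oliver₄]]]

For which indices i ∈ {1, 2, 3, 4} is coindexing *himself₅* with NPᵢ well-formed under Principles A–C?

{3}

*himself* is an anaphor, so Principle A applies: it must be bound in its binding domain.
Binding domain of *himself₅*: the embedded TP, whose subject is Daniel₃.
*Samir₁* c-commands the anaphor but is outside its binding domain → cannot satisfy Principle A.
*Hamid₂* c-commands the anaphor but is outside its binding domain → cannot satisfy Principle A.
*Daniel₃* c-commands the anaphor within its binding domain → licit binder.
*Oliver₄* does not c-command the anaphor → cannot bind it.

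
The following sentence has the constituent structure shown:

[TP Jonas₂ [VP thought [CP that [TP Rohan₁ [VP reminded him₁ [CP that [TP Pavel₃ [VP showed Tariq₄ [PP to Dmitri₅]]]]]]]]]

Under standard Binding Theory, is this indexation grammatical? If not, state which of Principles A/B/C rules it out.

Principle B

The two coindexed NPs are *Rohan₁* and *him₁*.
*him₁* is a pronoun. Its binding domain is the embedded TP, whose subject is Rohan₁.
*Rohan₁* c-commands it within that domain and carries the same index.
The pronoun is locally bound → Principle B violation.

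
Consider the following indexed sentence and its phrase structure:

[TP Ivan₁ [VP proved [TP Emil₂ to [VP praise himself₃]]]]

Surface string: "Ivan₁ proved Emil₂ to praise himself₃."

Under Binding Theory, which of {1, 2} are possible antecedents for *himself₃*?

{2}

*himself* is an anaphor, so Principle A applies: it must be bound in its binding domain.
Binding domain of *himself₃*: the embedded TP, whose subject is Emil₂.
*Ivan₁* c-commands the anaphor but is outside its binding domain → cannot satisfy Principle A.
*Emil₂* c-commands the anaphor within its binding domain → licit binder.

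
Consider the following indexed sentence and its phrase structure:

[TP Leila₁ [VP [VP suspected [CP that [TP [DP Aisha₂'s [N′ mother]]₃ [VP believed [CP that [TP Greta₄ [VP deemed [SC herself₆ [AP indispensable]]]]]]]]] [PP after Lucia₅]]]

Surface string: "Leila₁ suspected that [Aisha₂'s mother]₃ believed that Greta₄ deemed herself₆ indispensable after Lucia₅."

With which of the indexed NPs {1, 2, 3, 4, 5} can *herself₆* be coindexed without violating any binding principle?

*herself* is an anaphor, so Principle A applies: it must be bound in its binding domain.
Binding domain of *herself₆*: the embedded TP, whose subject is Greta₄.
*Leila₁* c-commands the anaphor but is outside its binding domain → cannot satisfy Principle A.
*Aisha₂* does not c-command the anaphor → cannot bind it.
*[Aisha₂'s mother]₃* c-commands the anaphor but is outside its binding domain → cannot satisfy Principle A.
*Greta₄* c-commands the anaphor within its binding domain → licit binder.
*Lucia₅* does not c-command the anaphor → cannot bind it.

{4}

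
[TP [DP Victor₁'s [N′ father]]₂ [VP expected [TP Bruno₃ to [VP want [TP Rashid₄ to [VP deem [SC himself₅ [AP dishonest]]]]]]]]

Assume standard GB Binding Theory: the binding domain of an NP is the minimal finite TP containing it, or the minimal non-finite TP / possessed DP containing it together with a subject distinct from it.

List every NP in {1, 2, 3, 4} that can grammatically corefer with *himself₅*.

*himself* is an anaphor, so Principle A applies: it must be bound in its binding domain.
Binding domain of *himself₅*: the embedded TP, whose subject is Rashid₄.
*Victor₁* does not c-command the anaphor → cannot bind it.
*[Victor₁'s father]₂* c-commands the anaphor but is outside its binding domain → cannot satisfy Principle A.
*Bruno₃* c-commands the anaphor but is outside its binding domain → cannot satisfy Principle A.
*Rashid₄* c-commands the anaphor within its binding domain → licit binder.

{4}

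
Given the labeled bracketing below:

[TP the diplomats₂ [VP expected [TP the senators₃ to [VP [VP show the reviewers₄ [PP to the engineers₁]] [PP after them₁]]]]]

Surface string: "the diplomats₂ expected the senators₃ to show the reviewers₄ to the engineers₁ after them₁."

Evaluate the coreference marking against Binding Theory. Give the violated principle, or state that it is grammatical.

The two coindexed NPs are *the engineers₁* and *them₁*.
*them₁* is a pronoun; its binding domain is the embedded TP, whose subject is the senators₃. Within that domain it is c-commanded only by *the senators₃*, which carries a different index — the pronoun is free locally, so Principle B holds.
*the engineers₁* is an R-expression; *them₁* does not c-command it, and no other NP shares its index, so Principle C is satisfied.
All principles are respected.

grammatical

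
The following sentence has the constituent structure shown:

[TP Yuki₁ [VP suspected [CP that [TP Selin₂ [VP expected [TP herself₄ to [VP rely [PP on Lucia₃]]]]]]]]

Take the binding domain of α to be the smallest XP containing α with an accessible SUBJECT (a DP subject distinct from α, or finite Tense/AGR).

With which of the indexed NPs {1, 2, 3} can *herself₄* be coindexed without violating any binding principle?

{2}

*herself* is an anaphor, so Principle A applies: it must be bound in its binding domain.
Binding domain of *herself₄*: the embedded TP, whose subject is Selin₂.
*Yuki₁* c-commands the anaphor but is outside its binding domain → cannot satisfy Principle A.
*Selin₂* c-commands the anaphor within its binding domain → licit binder.
*Lucia₃* does not c-command the anaphor → cannot bind it.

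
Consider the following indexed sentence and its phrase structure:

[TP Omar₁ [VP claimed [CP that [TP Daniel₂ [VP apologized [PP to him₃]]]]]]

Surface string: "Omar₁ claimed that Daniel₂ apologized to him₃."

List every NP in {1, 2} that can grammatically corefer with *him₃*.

*him* is a pronoun, so Principle B applies: it must be free in its binding domain.
Binding domain of *him₃*: the embedded TP, whose subject is Daniel₂.
*Omar₁* c-commands the pronoun but from outside its binding domain, and is not c-commanded by it → coindexation permitted.
*Daniel₂* c-commands the pronoun within its binding domain → coindexation would violate Principle B.

{1}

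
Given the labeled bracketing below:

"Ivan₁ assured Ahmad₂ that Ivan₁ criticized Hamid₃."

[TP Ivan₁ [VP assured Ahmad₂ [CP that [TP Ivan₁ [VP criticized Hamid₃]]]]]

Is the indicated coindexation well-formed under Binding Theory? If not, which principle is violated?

The two coindexed NPs are *Ivan₁* (the higher occurrence) and *Ivan₁* (the lower occurrence).
*Ivan₁* (the lower occurrence) is an R-expression. Principle C requires it to be free everywhere.
*Ivan₁* (the higher occurrence) c-commands it and carries the same index.
The R-expression is bound → Principle C violation.

Principle C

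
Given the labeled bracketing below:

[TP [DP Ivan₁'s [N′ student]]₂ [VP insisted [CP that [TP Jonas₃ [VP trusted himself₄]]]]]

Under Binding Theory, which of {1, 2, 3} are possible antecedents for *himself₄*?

*himself* is an anaphor, so Principle A applies: it must be bound in its binding domain.
Binding domain of *himself₄*: the embedded TP, whose subject is Jonas₃.
*Ivan₁* does not c-command the anaphor → cannot bind it.
*[Ivan₁'s student]₂* c-commands the anaphor but is outside its binding domain → cannot satisfy Principle A.
*Jonas₃* c-commands the anaphor within its binding domain → licit binder.

{3}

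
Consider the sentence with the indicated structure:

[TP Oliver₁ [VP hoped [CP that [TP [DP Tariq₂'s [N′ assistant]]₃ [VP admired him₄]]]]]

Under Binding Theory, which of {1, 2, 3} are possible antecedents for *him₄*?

{1, 2}

*him* is a pronoun, so Principle B applies: it must be free in its binding domain.
Binding domain of *him₄*: the embedded TP, whose subject is [Tariq₂'s assistant]₃.
*Oliver₁* c-commands the pronoun but from outside its binding domain, and is not c-commanded by it → coindexation permitted.
*Tariq₂* and the pronoun do not c-command one another → neither Principle B nor Principle C is at stake; coindexation permitted.
*[Tariq₂'s assistant]₃* c-commands the pronoun within its binding domain → coindexation would violate Principle B.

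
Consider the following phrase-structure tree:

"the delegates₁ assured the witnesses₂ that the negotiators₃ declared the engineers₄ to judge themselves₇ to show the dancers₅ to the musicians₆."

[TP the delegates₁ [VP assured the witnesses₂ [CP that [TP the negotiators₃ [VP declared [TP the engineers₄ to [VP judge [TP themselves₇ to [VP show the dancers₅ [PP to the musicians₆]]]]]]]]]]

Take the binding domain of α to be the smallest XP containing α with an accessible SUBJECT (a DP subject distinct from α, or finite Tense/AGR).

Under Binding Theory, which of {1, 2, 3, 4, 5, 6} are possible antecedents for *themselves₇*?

*themselves* is an anaphor, so Principle A applies: it must be bound in its binding domain.
Binding domain of *themselves₇*: the embedded TP, whose subject is the engineers₄.
*the delegates₁* c-commands the anaphor but is outside its binding domain → cannot satisfy Principle A.
*the witnesses₂* c-commands the anaphor but is outside its binding domain → cannot satisfy Principle A.
*the negotiators₃* c-commands the anaphor but is outside its binding domain → cannot satisfy Principle A.
*the engineers₄* c-commands the anaphor within its binding domain → licit binder.
*the dancers₅* does not c-command the anaphor → cannot bind it.
*the musicians₆* does not c-command the anaphor → cannot bind it.

{4}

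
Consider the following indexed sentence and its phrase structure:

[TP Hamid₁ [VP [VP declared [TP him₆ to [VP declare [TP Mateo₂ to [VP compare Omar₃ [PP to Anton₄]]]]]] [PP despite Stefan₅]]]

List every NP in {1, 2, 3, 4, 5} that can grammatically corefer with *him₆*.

*him* is a pronoun, so Principle B applies: it must be free in its binding domain.
Binding domain of *him₆*: the matrix TP, whose subject is Hamid₁.
*Hamid₁* c-commands the pronoun within its binding domain → coindexation would violate Principle B.
*Mateo₂*: the pronoun c-commands this R-expression → coindexation would violate Principle C on *Mateo₂*.
*Omar₃*: the pronoun c-commands this R-expression → coindexation would violate Principle C on *Omar₃*.
*Anton₄*: the pronoun c-commands this R-expression → coindexation would violate Principle C on *Anton₄*.
*Stefan₅* and the pronoun do not c-command one another → neither Principle B nor Principle C is at stake; coindexation permitted.

{5}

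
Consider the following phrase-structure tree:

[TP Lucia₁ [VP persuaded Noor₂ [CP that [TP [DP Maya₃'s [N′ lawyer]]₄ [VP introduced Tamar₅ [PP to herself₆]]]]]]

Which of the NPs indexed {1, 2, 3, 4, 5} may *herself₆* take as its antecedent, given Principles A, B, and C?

{4, 5}

*herself* is an anaphor, so Principle A applies: it must be bound in its binding domain.
Binding domain of *herself₆*: the embedded TP, whose subject is [Maya₃'s lawyer]₄.
*Lucia₁* c-commands the anaphor but is outside its binding domain → cannot satisfy Principle A.
*Noor₂* c-commands the anaphor but is outside its binding domain → cannot satisfy Principle A.
*Maya₃* does not c-command the anaphor → cannot bind it.
*[Maya₃'s lawyer]₄* c-commands the anaphor within its binding domain → licit binder.
*Tamar₅* c-commands the anaphor within its binding domain → licit binder.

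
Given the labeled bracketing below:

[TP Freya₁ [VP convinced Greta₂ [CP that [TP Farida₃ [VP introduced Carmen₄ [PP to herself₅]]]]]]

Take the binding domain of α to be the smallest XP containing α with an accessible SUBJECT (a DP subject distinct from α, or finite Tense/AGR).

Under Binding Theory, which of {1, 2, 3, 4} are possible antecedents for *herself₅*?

{3, 4}

*herself* is an anaphor, so Principle A applies: it must be bound in its binding domain.
Binding domain of *herself₅*: the embedded TP, whose subject is Farida₃.
*Freya₁* c-commands the anaphor but is outside its binding domain → cannot satisfy Principle A.
*Greta₂* c-commands the anaphor but is outside its binding domain → cannot satisfy Principle A.
*Farida₃* c-commands the anaphor within its binding domain → licit binder.
*Carmen₄* c-commands the anaphor within its binding domain → licit binder.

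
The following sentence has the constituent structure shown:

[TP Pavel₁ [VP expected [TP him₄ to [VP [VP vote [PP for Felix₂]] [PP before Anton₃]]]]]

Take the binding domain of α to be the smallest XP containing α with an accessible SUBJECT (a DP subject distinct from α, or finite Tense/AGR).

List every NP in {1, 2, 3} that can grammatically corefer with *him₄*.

none

*him* is a pronoun, so Principle B applies: it must be free in its binding domain.
Binding domain of *him₄*: the matrix TP, whose subject is Pavel₁.
*Pavel₁* c-commands the pronoun within its binding domain → coindexation would violate Principle B.
*Felix₂*: the pronoun c-commands this R-expression → coindexation would violate Principle C on *Felix₂*.
*Anton₃*: the pronoun c-commands this R-expression → coindexation would violate Principle C on *Anton₃*.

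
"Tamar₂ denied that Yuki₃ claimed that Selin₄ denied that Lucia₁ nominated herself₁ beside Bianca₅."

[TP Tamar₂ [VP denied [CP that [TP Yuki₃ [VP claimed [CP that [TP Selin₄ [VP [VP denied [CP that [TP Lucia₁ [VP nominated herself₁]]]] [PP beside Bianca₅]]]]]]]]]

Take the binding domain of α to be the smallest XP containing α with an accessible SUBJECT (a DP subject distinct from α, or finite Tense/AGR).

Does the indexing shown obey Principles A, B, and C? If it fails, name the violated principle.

The two coindexed NPs are *Lucia₁* and *herself₁*.
*herself₁* is an anaphor; its binding domain is the embedded TP, whose subject is Lucia₁. *Lucia₁* c-commands it within that domain and shares its index, so Principle A is satisfied.
*Lucia₁* is an R-expression; *herself₁* does not c-command it, and no other NP shares its index, so Principle C is satisfied.
All principles are respected.

grammatical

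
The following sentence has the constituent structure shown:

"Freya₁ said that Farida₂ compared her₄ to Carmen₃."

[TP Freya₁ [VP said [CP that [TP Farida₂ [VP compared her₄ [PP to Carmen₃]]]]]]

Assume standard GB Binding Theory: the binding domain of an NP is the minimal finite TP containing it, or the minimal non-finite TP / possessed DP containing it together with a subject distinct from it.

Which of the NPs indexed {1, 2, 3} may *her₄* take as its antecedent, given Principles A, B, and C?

{1}

*her* is a pronoun, so Principle B applies: it must be free in its binding domain.
Binding domain of *her₄*: the embedded TP, whose subject is Farida₂.
*Freya₁* c-commands the pronoun but from outside its binding domain, and is not c-commanded by it → coindexation permitted.
*Farida₂* c-commands the pronoun within its binding domain → coindexation would violate Principle B.
*Carmen₃*: the pronoun c-commands this R-expression → coindexation would violate Principle C on *Carmen₃*.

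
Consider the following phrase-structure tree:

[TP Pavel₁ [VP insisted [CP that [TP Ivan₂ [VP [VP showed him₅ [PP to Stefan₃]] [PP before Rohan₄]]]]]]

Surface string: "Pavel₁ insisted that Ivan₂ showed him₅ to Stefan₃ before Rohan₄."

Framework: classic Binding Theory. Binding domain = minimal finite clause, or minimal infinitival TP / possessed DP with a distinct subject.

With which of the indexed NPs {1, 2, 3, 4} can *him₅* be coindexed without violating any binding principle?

*him* is a pronoun, so Principle B applies: it must be free in its binding domain.
Binding domain of *him₅*: the embedded TP, whose subject is Ivan₂.
*Pavel₁* c-commands the pronoun but from outside its binding domain, and is not c-commanded by it → coindexation permitted.
*Ivan₂* c-commands the pronoun within its binding domain → coindexation would violate Principle B.
*Stefan₃*: the pronoun c-commands this R-expression → coindexation would violate Principle C on *Stefan₃*.
*Rohan₄* and the pronoun do not c-command one another → neither Principle B nor Principle C is at stake; coindexation permitted.

{1, 4}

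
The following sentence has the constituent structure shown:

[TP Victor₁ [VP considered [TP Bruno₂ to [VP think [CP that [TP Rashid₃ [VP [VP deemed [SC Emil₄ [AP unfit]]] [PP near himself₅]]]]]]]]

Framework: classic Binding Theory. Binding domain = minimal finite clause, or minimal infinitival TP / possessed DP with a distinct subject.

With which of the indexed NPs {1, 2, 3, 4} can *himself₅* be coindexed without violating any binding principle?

*himself* is an anaphor, so Principle A applies: it must be bound in its binding domain.
Binding domain of *himself₅*: the embedded TP, whose subject is Rashid₃.
*Victor₁* c-commands the anaphor but is outside its binding domain → cannot satisfy Principle A.
*Bruno₂* c-commands the anaphor but is outside its binding domain → cannot satisfy Principle A.
*Rashid₃* c-commands the anaphor within its binding domain → licit binder.
*Emil₄* does not c-command the anaphor → cannot bind it.

{3}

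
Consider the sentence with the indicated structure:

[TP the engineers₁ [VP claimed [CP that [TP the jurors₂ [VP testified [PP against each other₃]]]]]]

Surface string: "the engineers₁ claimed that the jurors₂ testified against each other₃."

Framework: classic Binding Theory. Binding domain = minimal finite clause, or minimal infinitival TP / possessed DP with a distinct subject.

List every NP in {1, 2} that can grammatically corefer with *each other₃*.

*each other* is an anaphor, so Principle A applies: it must be bound in its binding domain.
Binding domain of *each other₃*: the embedded TP, whose subject is the jurors₂.
*the engineers₁* c-commands the anaphor but is outside its binding domain → cannot satisfy Principle A.
*the jurors₂* c-commands the anaphor within its binding domain → licit binder.

{2}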